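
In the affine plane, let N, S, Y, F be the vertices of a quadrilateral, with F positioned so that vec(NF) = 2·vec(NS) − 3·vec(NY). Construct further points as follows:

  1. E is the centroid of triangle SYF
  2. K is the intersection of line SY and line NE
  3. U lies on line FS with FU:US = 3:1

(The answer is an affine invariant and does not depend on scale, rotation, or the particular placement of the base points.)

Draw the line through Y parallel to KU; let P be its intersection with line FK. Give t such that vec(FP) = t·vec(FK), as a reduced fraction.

t = 3/2

Work in coordinates with N = (0, 0), S = (1, 0), Y = (0, 1), F = (2, -3).
1. E is the centroid of triangle SYF ⇒ E = (1, -2/3)
2. K is the intersection of line SY and line NE ⇒ K = (3, -2)
3. U lies on line FS with FU:US = 3:1 ⇒ U = (5/4, -3/4)
through Y parallel to KU: direction (-7/4, 5/4); meets FK at P = (7/2, -3/2)
P = F + t·(K−F) with t = 3/2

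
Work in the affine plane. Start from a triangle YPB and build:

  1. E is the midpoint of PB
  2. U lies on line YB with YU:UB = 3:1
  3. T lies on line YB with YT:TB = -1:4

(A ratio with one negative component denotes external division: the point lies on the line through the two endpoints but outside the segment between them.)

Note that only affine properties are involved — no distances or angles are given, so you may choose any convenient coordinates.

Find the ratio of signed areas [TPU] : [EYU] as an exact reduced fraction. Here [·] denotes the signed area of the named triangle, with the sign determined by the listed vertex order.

[TPU]:[EYU] = -26/9

Assign Y = (0, 0), P = (1, 0), B = (0, 1) — the answer is frame-independent, so this choice is without loss of generality.
1. E is the midpoint of PB ⇒ E = (1/2, 1/2)
2. U lies on line YB with YU:UB = 3:1 ⇒ U = (0, 3/4)
3. T lies on line YB with YT:TB = -1:4 ⇒ T = (0, -1/3)
2·[TPU] = 13/12, 2·[EYU] = -3/8
[TPU]:[EYU] = 13/12:-3/8 = -26/9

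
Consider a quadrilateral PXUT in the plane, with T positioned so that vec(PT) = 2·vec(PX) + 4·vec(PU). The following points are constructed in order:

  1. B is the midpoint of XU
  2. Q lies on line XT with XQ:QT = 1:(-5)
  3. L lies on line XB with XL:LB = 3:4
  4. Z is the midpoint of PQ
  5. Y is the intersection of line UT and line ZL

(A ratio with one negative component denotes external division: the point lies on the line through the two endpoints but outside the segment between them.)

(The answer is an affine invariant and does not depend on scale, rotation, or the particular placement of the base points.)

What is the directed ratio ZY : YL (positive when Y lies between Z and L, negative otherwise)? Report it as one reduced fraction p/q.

ZY:YL = -21/20

Choose coordinates P = (0, 0), X = (1, 0), U = (0, 1), T = (2, 4).
1. B is the midpoint of XU ⇒ B = (1/2, 1/2)
2. Q lies on line XT with XQ:QT = 1:(-5) ⇒ Q = (3/4, -1)
3. L lies on line XB with XL:LB = 3:4 ⇒ L = (11/14, 3/14)
4. Z is the midpoint of PQ ⇒ Z = (3/8, -1/2)
5. Y is the intersection of line UT and line ZL ⇒ Y = (9, 29/2)
Y = Z + t·(L−Z) with t = 21, so ZY:YL = t:(1−t) = 21:-20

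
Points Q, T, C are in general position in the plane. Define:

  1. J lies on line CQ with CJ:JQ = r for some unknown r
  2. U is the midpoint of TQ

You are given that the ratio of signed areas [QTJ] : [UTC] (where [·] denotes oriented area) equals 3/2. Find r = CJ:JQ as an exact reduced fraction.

Set Q = (0, 0), T = (1, 0), C = (0, 1); any affine frame gives the same invariant.
1. With CJ:JQ = r, write λ = r/(r+1) so J = C + λ·(Q−C); J is affine-linear in λ
2. U is the midpoint of TQ ⇒ U = (1/2, 0)
Every point depending on J is an affine combination of J and λ-independent points, so each such coordinate is linear in λ; the λ² term in each signed area is a multiple of (Q−C)×(Q−C) = 0, so 2·[QTJ] and 2·[UTC] are each linear in λ. Evaluating at λ=0 and λ=1:
  2·[QTJ] = −λ + 1,   2·[UTC] = 1/2
So [QTJ]:[UTC] = (−λ + 1) / (1/2). Setting this equal to 3/2:
  −λ + 1 = 3/2·(1/2)  ⇒  λ = 1/4
Then r = λ/(1−λ) = (1/4)/(3/4) = 1/3. Check: with r = 1/3, J = (0, 3/4) and [QTJ]:[UTC] = 3/2 as required.

r = 1/3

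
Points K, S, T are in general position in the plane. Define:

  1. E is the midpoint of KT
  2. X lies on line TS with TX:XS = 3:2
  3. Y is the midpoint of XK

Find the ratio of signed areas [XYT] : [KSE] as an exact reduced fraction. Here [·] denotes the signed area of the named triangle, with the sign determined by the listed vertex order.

[XYT]:[KSE] = -3/5

Work in coordinates with K = (0, 0), S = (1, 0), T = (0, 1).
1. E is the midpoint of KT ⇒ E = (0, 1/2)
2. X lies on line TS with TX:XS = 3:2 ⇒ X = (3/5, 2/5)
3. Y is the midpoint of XK ⇒ Y = (3/10, 1/5)
2·[XYT] = -3/10, 2·[KSE] = 1/2
[XYT]:[KSE] = -3/10:1/2 = -3/5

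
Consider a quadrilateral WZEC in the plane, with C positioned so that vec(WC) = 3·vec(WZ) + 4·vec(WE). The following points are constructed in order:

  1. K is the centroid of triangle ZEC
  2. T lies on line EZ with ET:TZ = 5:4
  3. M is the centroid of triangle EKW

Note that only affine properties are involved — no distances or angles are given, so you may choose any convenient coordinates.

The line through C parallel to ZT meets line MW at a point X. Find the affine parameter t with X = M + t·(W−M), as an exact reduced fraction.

t = -17/4

Assign W = (0, 0), Z = (1, 0), E = (0, 1), C = (3, 4) — the answer is frame-independent, so this choice is without loss of generality.
1. K is the centroid of triangle ZEC ⇒ K = (4/3, 5/3)
2. T lies on line EZ with ET:TZ = 5:4 ⇒ T = (5/9, 4/9)
3. M is the centroid of triangle EKW ⇒ M = (4/9, 8/9)
through C parallel to ZT: direction (-4/9, 4/9); meets MW at X = (7/3, 14/3)
X = M + t·(W−M) with t = -17/4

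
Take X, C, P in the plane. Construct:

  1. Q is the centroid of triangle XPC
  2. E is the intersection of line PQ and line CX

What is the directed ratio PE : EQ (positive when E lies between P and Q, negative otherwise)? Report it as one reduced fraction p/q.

PE:EQ = -3

Assign X = (0, 0), C = (1, 0), P = (0, 1) — the answer is frame-independent, so this choice is without loss of generality.
1. Q is the centroid of triangle XPC ⇒ Q = (1/3, 1/3)
2. E is the intersection of line PQ and line CX ⇒ E = (1/2, 0)
E = P + t·(Q−P) with t = 3/2, so PE:EQ = t:(1−t) = 3/2:-1/2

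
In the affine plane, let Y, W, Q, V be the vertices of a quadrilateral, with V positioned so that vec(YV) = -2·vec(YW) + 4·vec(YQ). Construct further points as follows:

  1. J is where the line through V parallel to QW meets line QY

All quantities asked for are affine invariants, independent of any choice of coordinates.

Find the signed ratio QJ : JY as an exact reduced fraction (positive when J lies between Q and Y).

QJ:JY = -1/2

Choose coordinates Y = (0, 0), W = (1, 0), Q = (0, 1), V = (-2, 4).
1. J is where the line through V parallel to QW meets line QY ⇒ J = (0, 2)
J = Q + t·(Y−Q) with t = -1, so QJ:JY = t:(1−t) = -1:2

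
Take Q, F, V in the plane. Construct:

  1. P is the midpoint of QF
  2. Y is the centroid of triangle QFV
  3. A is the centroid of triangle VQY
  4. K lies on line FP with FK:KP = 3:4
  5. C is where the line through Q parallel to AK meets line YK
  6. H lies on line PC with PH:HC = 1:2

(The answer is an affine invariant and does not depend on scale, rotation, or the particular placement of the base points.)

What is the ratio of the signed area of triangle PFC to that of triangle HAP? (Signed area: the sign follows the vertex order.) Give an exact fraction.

[PFC]:[HAP] = -231/37

Set Q = (0, 0), F = (1, 0), V = (0, 1); any affine frame gives the same invariant.
1. P is the midpoint of QF ⇒ P = (1/2, 0)
2. Y is the centroid of triangle QFV ⇒ Y = (1/3, 1/3)
3. A is the centroid of triangle VQY ⇒ A = (1/9, 4/9)
4. K lies on line FP with FK:KP = 3:4 ⇒ K = (11/14, 0)
5. C is where the line through Q parallel to AK meets line YK ⇒ C = (935/126, -44/9)
6. H lies on line PC with PH:HC = 1:2 ⇒ H = (1061/378, -44/27)
2·[PFC] = -22/9, 2·[HAP] = 74/189
[PFC]:[HAP] = -22/9:74/189 = -231/37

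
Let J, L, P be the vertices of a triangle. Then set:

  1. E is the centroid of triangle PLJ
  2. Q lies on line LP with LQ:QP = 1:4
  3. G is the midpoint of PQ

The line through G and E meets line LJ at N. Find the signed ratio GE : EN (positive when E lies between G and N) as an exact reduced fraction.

Set J = (0, 0), L = (1, 0), P = (0, 1); any affine frame gives the same invariant.
1. E is the centroid of triangle PLJ ⇒ E = (1/3, 1/3)
2. Q lies on line LP with LQ:QP = 1:4 ⇒ Q = (4/5, 1/5)
3. G is the midpoint of PQ ⇒ G = (2/5, 3/5)
line GE meets LJ at N = (1/4, 0)
E = G + t·(N−G) with t = 4/9, so GE:EN = 4/9:5/9

GE:EN = 4/5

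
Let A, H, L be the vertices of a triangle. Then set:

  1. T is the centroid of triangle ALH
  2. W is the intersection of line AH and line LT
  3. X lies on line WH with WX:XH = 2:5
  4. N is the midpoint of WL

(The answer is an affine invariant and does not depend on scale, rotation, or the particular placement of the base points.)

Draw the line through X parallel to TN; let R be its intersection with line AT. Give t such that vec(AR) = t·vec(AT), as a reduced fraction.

Assign A = (0, 0), H = (1, 0), L = (0, 1) — the answer is frame-independent, so this choice is without loss of generality.
1. T is the centroid of triangle ALH ⇒ T = (1/3, 1/3)
2. W is the intersection of line AH and line LT ⇒ W = (1/2, 0)
3. X lies on line WH with WX:XH = 2:5 ⇒ X = (9/14, 0)
4. N is the midpoint of WL ⇒ N = (1/4, 1/2)
through X parallel to TN: direction (-1/12, 1/6); meets AT at R = (3/7, 3/7)
R = A + t·(T−A) with t = 9/7

t = 9/7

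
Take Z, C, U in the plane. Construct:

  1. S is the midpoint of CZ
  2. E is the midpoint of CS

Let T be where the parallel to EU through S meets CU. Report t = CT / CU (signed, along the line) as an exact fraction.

Assign Z = (0, 0), C = (1, 0), U = (0, 1) — the answer is frame-independent, so this choice is without loss of generality.
1. S is the midpoint of CZ ⇒ S = (1/2, 0)
2. E is the midpoint of CS ⇒ E = (3/4, 0)
through S parallel to EU: direction (-3/4, 1); meets CU at T = (-1, 2)
T = C + t·(U−C) with t = 2

t = 2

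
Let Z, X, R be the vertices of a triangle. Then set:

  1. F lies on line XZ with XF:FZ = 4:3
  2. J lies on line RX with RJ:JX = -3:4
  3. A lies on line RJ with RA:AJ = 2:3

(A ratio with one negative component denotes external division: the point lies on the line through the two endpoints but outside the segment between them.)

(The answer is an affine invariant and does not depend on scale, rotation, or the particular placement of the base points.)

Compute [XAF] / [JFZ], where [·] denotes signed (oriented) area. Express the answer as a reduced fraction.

[XAF]:[JFZ] = -11/15

Choose coordinates Z = (0, 0), X = (1, 0), R = (0, 1).
1. F lies on line XZ with XF:FZ = 4:3 ⇒ F = (3/7, 0)
2. J lies on line RX with RJ:JX = -3:4 ⇒ J = (-3, 4)
3. A lies on line RJ with RA:AJ = 2:3 ⇒ A = (-6/5, 11/5)
2·[XAF] = 44/35, 2·[JFZ] = -12/7
[XAF]:[JFZ] = 44/35:-12/7 = -11/15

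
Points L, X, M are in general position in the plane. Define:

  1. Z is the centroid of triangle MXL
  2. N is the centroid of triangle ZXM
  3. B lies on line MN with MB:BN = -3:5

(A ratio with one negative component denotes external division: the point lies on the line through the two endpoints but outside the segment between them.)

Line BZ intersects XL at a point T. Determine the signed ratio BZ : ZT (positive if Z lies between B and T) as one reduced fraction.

Assign L = (0, 0), X = (1, 0), M = (0, 1) — the answer is frame-independent, so this choice is without loss of generality.
1. Z is the centroid of triangle MXL ⇒ Z = (1/3, 1/3)
2. N is the centroid of triangle ZXM ⇒ N = (4/9, 4/9)
3. B lies on line MN with MB:BN = -3:5 ⇒ B = (-2/3, 11/6)
line BZ meets XL at T = (5/9, 0)
Z = B + t·(T−B) with t = 9/11, so BZ:ZT = 9/11:2/11

BZ:ZT = 9/2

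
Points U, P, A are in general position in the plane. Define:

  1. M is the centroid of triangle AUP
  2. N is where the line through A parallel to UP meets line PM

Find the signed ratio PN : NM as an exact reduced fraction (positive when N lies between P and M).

PN:NM = -3/2

Assign U = (0, 0), P = (1, 0), A = (0, 1) — the answer is frame-independent, so this choice is without loss of generality.
1. M is the centroid of triangle AUP ⇒ M = (1/3, 1/3)
2. N is where the line through A parallel to UP meets line PM ⇒ N = (-1, 1)
N = P + t·(M−P) with t = 3, so PN:NM = t:(1−t) = 3:-2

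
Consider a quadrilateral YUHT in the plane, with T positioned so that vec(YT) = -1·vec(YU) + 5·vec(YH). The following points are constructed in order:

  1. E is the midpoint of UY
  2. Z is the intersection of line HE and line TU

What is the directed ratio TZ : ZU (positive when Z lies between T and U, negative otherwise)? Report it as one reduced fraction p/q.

TZ:ZU = -2

Choose coordinates Y = (0, 0), U = (1, 0), H = (0, 1), T = (-1, 5).
1. E is the midpoint of UY ⇒ E = (1/2, 0)
2. Z is the intersection of line HE and line TU ⇒ Z = (3, -5)
Z = T + t·(U−T) with t = 2, so TZ:ZU = t:(1−t) = 2:-1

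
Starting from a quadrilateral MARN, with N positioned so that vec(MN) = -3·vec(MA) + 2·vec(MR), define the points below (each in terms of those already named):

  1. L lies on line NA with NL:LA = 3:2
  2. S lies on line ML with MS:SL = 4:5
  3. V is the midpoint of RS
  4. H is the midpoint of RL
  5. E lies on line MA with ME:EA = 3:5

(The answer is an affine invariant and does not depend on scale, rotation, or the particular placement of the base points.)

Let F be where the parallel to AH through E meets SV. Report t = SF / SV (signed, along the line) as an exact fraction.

Assign M = (0, 0), A = (1, 0), R = (0, 1), N = (-3, 2) — the answer is frame-independent, so this choice is without loss of generality.
1. L lies on line NA with NL:LA = 3:2 ⇒ L = (-3/5, 4/5)
2. S lies on line ML with MS:SL = 4:5 ⇒ S = (-4/15, 16/45)
3. V is the midpoint of RS ⇒ V = (-2/15, 61/90)
4. H is the midpoint of RL ⇒ H = (-3/10, 9/10)
5. E lies on line MA with ME:EA = 3:5 ⇒ E = (3/8, 0)
through E parallel to AH: direction (-13/10, 9/10); meets SV at F = (-231/970, 1647/3880)
F = S + t·(V−S) with t = 83/388

t = 83/388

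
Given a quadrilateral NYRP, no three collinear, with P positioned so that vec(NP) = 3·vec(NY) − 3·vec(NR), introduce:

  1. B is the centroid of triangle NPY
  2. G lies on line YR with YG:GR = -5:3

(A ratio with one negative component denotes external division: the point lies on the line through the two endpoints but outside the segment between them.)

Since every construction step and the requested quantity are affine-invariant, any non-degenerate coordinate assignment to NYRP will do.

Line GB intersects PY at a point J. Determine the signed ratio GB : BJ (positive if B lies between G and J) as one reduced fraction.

GB:BJ = 3/2

Work in coordinates with N = (0, 0), Y = (1, 0), R = (0, 1), P = (3, -3).
1. B is the centroid of triangle NPY ⇒ B = (4/3, -1)
2. G lies on line YR with YG:GR = -5:3 ⇒ G = (-3/2, 5/2)
line GB meets PY at J = (29/9, -10/3)
B = G + t·(J−G) with t = 3/5, so GB:BJ = 3/5:2/5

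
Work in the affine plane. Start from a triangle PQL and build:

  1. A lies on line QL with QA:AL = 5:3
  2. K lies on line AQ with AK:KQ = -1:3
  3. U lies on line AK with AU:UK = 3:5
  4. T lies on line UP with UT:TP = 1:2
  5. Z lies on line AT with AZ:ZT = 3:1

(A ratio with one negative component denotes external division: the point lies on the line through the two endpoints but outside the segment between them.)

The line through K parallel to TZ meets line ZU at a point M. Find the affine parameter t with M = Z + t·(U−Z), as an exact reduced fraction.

t = 8/3

Set P = (0, 0), Q = (1, 0), L = (0, 1); any affine frame gives the same invariant.
1. A lies on line QL with QA:AL = 5:3 ⇒ A = (3/8, 5/8)
2. K lies on line AQ with AK:KQ = -1:3 ⇒ K = (1/16, 15/16)
3. U lies on line AK with AU:UK = 3:5 ⇒ U = (33/128, 95/128)
4. T lies on line UP with UT:TP = 1:2 ⇒ T = (11/64, 95/192)
5. Z lies on line AT with AZ:ZT = 3:1 ⇒ Z = (57/256, 135/256)
through K parallel to TZ: direction (13/256, 25/768); meets ZU at M = (81/256, 845/768)
M = Z + t·(U−Z) with t = 8/3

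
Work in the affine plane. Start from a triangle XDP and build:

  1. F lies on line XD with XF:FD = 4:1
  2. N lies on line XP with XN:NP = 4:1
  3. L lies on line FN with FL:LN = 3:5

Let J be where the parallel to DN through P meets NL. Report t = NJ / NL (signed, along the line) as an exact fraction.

t = -2

Choose coordinates X = (0, 0), D = (1, 0), P = (0, 1).
1. F lies on line XD with XF:FD = 4:1 ⇒ F = (4/5, 0)
2. N lies on line XP with XN:NP = 4:1 ⇒ N = (0, 4/5)
3. L lies on line FN with FL:LN = 3:5 ⇒ L = (1/2, 3/10)
through P parallel to DN: direction (-1, 4/5); meets NL at J = (-1, 9/5)
J = N + t·(L−N) with t = -2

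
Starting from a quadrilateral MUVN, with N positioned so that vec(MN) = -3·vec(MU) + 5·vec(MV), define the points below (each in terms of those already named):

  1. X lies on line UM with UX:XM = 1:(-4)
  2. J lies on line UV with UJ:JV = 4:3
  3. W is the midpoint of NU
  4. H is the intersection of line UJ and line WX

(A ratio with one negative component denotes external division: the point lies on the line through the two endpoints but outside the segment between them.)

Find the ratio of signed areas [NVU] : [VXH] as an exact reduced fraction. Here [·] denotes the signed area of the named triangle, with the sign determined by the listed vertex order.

[NVU]:[VXH] = -1/2

Set M = (0, 0), U = (1, 0), V = (0, 1), N = (-3, 5); any affine frame gives the same invariant.
1. X lies on line UM with UX:XM = 1:(-4) ⇒ X = (4/3, 0)
2. J lies on line UV with UJ:JV = 4:3 ⇒ J = (3/7, 4/7)
3. W is the midpoint of NU ⇒ W = (-1, 5/2)
4. H is the intersection of line UJ and line WX ⇒ H = (6, -5)
2·[NVU] = 1, 2·[VXH] = -2
[NVU]:[VXH] = 1:-2 = -1/2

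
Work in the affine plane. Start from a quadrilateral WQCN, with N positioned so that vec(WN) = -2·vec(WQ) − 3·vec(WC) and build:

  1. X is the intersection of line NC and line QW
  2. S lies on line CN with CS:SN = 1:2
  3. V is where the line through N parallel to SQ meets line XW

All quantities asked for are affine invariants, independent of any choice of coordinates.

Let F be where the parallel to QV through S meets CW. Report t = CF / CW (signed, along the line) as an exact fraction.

t = 4/3

Assign W = (0, 0), Q = (1, 0), C = (0, 1), N = (-2, -3) — the answer is frame-independent, so this choice is without loss of generality.
1. X is the intersection of line NC and line QW ⇒ X = (-1/2, 0)
2. S lies on line CN with CS:SN = 1:2 ⇒ S = (-2/3, -1/3)
3. V is where the line through N parallel to SQ meets line XW ⇒ V = (13, 0)
through S parallel to QV: direction (12, 0); meets CW at F = (0, -1/3)
F = C + t·(W−C) with t = 4/3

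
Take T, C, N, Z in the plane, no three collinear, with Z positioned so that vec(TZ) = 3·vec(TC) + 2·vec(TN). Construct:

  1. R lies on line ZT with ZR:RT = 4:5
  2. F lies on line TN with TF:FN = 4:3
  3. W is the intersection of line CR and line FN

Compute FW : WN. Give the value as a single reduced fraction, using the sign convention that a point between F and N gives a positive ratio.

Assign T = (0, 0), C = (1, 0), N = (0, 1), Z = (3, 2) — the answer is frame-independent, so this choice is without loss of generality.
1. R lies on line ZT with ZR:RT = 4:5 ⇒ R = (5/3, 10/9)
2. F lies on line TN with TF:FN = 4:3 ⇒ F = (0, 4/7)
3. W is the intersection of line CR and line FN ⇒ W = (0, -5/3)
W = F + t·(N−F) with t = -47/9, so FW:WN = t:(1−t) = -47/9:56/9

FW:WN = -47/56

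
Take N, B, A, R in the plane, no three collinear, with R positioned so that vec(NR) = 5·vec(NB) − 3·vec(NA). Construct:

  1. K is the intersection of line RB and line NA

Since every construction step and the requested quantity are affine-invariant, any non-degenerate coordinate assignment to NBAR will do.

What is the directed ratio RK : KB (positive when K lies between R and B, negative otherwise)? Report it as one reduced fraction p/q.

RK:KB = -5

Set N = (0, 0), B = (1, 0), A = (0, 1), R = (5, -3); any affine frame gives the same invariant.
1. K is the intersection of line RB and line NA ⇒ K = (0, 3/4)
K = R + t·(B−R) with t = 5/4, so RK:KB = t:(1−t) = 5/4:-1/4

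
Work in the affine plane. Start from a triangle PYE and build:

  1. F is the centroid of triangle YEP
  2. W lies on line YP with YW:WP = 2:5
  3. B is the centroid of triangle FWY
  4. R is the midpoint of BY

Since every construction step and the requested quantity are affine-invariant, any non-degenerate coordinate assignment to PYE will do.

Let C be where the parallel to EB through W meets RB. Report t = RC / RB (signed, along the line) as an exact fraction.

Work in coordinates with P = (0, 0), Y = (1, 0), E = (0, 1).
1. F is the centroid of triangle YEP ⇒ F = (1/3, 1/3)
2. W lies on line YP with YW:WP = 2:5 ⇒ W = (5/7, 0)
3. B is the centroid of triangle FWY ⇒ B = (43/63, 1/9)
4. R is the midpoint of BY ⇒ R = (53/63, 1/18)
through W parallel to EB: direction (43/63, -8/9); meets RB at C = (499/819, 16/117)
C = R + t·(B−R) with t = 19/13

t = 19/13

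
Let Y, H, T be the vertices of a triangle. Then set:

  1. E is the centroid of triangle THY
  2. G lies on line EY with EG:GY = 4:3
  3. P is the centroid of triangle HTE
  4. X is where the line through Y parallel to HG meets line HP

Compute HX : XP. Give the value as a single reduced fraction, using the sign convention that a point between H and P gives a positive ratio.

HX:XP = -9/28

Work in coordinates with Y = (0, 0), H = (1, 0), T = (0, 1).
1. E is the centroid of triangle THY ⇒ E = (1/3, 1/3)
2. G lies on line EY with EG:GY = 4:3 ⇒ G = (1/7, 1/7)
3. P is the centroid of triangle HTE ⇒ P = (4/9, 4/9)
4. X is where the line through Y parallel to HG meets line HP ⇒ X = (24/19, -4/19)
X = H + t·(P−H) with t = -9/19, so HX:XP = t:(1−t) = -9/19:28/19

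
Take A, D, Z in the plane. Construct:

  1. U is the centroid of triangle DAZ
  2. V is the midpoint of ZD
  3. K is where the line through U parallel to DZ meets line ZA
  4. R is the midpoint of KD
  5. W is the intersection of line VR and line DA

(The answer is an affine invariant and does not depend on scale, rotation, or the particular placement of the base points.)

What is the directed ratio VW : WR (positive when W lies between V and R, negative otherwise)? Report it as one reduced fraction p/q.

Choose coordinates A = (0, 0), D = (1, 0), Z = (0, 1).
1. U is the centroid of triangle DAZ ⇒ U = (1/3, 1/3)
2. V is the midpoint of ZD ⇒ V = (1/2, 1/2)
3. K is where the line through U parallel to DZ meets line ZA ⇒ K = (0, 2/3)
4. R is the midpoint of KD ⇒ R = (1/2, 1/3)
5. W is the intersection of line VR and line DA ⇒ W = (1/2, 0)
W = V + t·(R−V) with t = 3, so VW:WR = t:(1−t) = 3:-2

VW:WR = -3/2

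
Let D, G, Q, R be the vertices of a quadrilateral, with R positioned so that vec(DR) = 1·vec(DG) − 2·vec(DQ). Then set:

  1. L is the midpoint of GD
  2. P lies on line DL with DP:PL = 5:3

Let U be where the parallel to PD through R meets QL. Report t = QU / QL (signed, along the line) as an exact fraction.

Set D = (0, 0), G = (1, 0), Q = (0, 1), R = (1, -2); any affine frame gives the same invariant.
1. L is the midpoint of GD ⇒ L = (1/2, 0)
2. P lies on line DL with DP:PL = 5:3 ⇒ P = (5/16, 0)
through R parallel to PD: direction (-5/16, 0); meets QL at U = (3/2, -2)
U = Q + t·(L−Q) with t = 3

t = 3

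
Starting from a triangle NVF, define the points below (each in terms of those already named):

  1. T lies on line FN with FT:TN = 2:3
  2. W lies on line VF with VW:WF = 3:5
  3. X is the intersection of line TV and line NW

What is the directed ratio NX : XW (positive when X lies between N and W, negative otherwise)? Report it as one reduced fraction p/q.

NX:XW = 4

Choose coordinates N = (0, 0), V = (1, 0), F = (0, 1).
1. T lies on line FN with FT:TN = 2:3 ⇒ T = (0, 3/5)
2. W lies on line VF with VW:WF = 3:5 ⇒ W = (5/8, 3/8)
3. X is the intersection of line TV and line NW ⇒ X = (1/2, 3/10)
X = N + t·(W−N) with t = 4/5, so NX:XW = t:(1−t) = 4/5:1/5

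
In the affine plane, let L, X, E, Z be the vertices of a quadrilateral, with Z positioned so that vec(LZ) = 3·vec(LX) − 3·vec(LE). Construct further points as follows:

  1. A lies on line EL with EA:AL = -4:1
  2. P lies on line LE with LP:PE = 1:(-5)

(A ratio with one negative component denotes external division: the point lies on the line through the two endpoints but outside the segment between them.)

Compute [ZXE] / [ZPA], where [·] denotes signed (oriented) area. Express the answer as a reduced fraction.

[ZXE]:[ZPA] = 4

Work in coordinates with L = (0, 0), X = (1, 0), E = (0, 1), Z = (3, -3).
1. A lies on line EL with EA:AL = -4:1 ⇒ A = (0, -1/3)
2. P lies on line LE with LP:PE = 1:(-5) ⇒ P = (0, -1/4)
2·[ZXE] = 1, 2·[ZPA] = 1/4
[ZXE]:[ZPA] = 1:1/4 = 4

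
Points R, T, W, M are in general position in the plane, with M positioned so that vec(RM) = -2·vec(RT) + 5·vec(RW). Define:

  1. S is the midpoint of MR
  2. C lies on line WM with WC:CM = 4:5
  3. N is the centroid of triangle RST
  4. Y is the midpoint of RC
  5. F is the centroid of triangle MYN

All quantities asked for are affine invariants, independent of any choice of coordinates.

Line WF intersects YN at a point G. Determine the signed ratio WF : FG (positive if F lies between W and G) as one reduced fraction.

WF:FG = -7/10

Work in coordinates with R = (0, 0), T = (1, 0), W = (0, 1), M = (-2, 5).
1. S is the midpoint of MR ⇒ S = (-1, 5/2)
2. C lies on line WM with WC:CM = 4:5 ⇒ C = (-8/9, 25/9)
3. N is the centroid of triangle RST ⇒ N = (0, 5/6)
4. Y is the midpoint of RC ⇒ Y = (-4/9, 25/18)
5. F is the centroid of triangle MYN ⇒ F = (-22/27, 65/27)
line WF meets YN at G = (22/63, 25/63)
F = W + t·(G−W) with t = -7/3, so WF:FG = -7/3:10/3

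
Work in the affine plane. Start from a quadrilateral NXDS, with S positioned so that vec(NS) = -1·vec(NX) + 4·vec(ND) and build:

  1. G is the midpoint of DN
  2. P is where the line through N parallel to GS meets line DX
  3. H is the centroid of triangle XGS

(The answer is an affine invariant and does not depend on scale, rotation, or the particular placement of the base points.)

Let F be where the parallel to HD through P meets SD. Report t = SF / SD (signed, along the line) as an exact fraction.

t = 3/5

Set N = (0, 0), X = (1, 0), D = (0, 1), S = (-1, 4); any affine frame gives the same invariant.
1. G is the midpoint of DN ⇒ G = (0, 1/2)
2. P is where the line through N parallel to GS meets line DX ⇒ P = (-2/5, 7/5)
3. H is the centroid of triangle XGS ⇒ H = (0, 3/2)
through P parallel to HD: direction (0, -1/2); meets SD at F = (-2/5, 11/5)
F = S + t·(D−S) with t = 3/5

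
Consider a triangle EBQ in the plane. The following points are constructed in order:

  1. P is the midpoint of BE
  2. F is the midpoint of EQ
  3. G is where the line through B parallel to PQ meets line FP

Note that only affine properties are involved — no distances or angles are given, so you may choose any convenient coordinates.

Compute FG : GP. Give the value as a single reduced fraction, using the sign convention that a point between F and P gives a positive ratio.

FG:GP = -3/2

Set E = (0, 0), B = (1, 0), Q = (0, 1); any affine frame gives the same invariant.
1. P is the midpoint of BE ⇒ P = (1/2, 0)
2. F is the midpoint of EQ ⇒ F = (0, 1/2)
3. G is where the line through B parallel to PQ meets line FP ⇒ G = (3/2, -1)
G = F + t·(P−F) with t = 3, so FG:GP = t:(1−t) = 3:-2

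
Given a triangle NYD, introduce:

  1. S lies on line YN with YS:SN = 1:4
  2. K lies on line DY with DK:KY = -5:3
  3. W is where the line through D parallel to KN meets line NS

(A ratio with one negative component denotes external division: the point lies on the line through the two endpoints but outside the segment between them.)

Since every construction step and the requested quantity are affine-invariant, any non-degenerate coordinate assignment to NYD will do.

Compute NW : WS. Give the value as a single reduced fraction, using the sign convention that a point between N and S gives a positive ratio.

Work in coordinates with N = (0, 0), Y = (1, 0), D = (0, 1).
1. S lies on line YN with YS:SN = 1:4 ⇒ S = (4/5, 0)
2. K lies on line DY with DK:KY = -5:3 ⇒ K = (5/2, -3/2)
3. W is where the line through D parallel to KN meets line NS ⇒ W = (5/3, 0)
W = N + t·(S−N) with t = 25/12, so NW:WS = t:(1−t) = 25/12:-13/12

NW:WS = -25/13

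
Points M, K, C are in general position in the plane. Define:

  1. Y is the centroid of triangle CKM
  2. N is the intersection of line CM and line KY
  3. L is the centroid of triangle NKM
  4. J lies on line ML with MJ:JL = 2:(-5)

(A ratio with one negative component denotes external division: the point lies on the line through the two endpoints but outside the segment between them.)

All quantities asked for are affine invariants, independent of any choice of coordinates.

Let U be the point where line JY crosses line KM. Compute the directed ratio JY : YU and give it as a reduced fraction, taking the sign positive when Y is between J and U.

JY:YU = -4/3

Choose coordinates M = (0, 0), K = (1, 0), C = (0, 1).
1. Y is the centroid of triangle CKM ⇒ Y = (1/3, 1/3)
2. N is the intersection of line CM and line KY ⇒ N = (0, 1/2)
3. L is the centroid of triangle NKM ⇒ L = (1/3, 1/6)
4. J lies on line ML with MJ:JL = 2:(-5) ⇒ J = (-2/9, -1/9)
line JY meets KM at U = (-1/12, 0)
Y = J + t·(U−J) with t = 4, so JY:YU = 4:-3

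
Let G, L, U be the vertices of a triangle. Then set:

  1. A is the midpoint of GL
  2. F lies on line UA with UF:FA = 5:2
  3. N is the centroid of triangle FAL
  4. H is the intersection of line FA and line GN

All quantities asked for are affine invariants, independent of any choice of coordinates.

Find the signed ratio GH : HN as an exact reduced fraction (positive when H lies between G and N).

Assign G = (0, 0), L = (1, 0), U = (0, 1) — the answer is frame-independent, so this choice is without loss of generality.
1. A is the midpoint of GL ⇒ A = (1/2, 0)
2. F lies on line UA with UF:FA = 5:2 ⇒ F = (5/14, 2/7)
3. N is the centroid of triangle FAL ⇒ N = (13/21, 2/21)
4. H is the intersection of line FA and line GN ⇒ H = (13/28, 1/14)
H = G + t·(N−G) with t = 3/4, so GH:HN = t:(1−t) = 3/4:1/4

GH:HN = 3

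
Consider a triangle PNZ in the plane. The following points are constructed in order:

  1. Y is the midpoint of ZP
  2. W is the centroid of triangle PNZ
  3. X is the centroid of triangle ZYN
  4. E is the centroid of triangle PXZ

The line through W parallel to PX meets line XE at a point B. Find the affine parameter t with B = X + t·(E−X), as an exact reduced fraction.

Choose coordinates P = (0, 0), N = (1, 0), Z = (0, 1).
1. Y is the midpoint of ZP ⇒ Y = (0, 1/2)
2. W is the centroid of triangle PNZ ⇒ W = (1/3, 1/3)
3. X is the centroid of triangle ZYN ⇒ X = (1/3, 1/2)
4. E is the centroid of triangle PXZ ⇒ E = (1/9, 1/2)
through W parallel to PX: direction (1/3, 1/2); meets XE at B = (4/9, 1/2)
B = X + t·(E−X) with t = -1/2

t = -1/2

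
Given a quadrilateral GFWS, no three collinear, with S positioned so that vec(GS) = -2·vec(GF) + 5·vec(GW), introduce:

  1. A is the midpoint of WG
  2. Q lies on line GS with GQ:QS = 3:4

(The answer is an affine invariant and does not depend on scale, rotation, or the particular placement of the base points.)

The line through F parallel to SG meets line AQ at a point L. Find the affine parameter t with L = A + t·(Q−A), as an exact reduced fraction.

Choose coordinates G = (0, 0), F = (1, 0), W = (0, 1), S = (-2, 5).
1. A is the midpoint of WG ⇒ A = (0, 1/2)
2. Q lies on line GS with GQ:QS = 3:4 ⇒ Q = (-6/7, 15/7)
through F parallel to SG: direction (2, -5); meets AQ at L = (24/7, -85/14)
L = A + t·(Q−A) with t = -4

t = -4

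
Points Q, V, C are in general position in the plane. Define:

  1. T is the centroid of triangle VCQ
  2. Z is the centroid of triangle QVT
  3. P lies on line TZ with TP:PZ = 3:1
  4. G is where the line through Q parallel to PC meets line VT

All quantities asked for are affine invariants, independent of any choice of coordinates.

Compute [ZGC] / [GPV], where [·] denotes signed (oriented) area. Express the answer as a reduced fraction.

[ZGC]:[GPV] = -8/3

Assign Q = (0, 0), V = (1, 0), C = (0, 1) — the answer is frame-independent, so this choice is without loss of generality.
1. T is the centroid of triangle VCQ ⇒ T = (1/3, 1/3)
2. Z is the centroid of triangle QVT ⇒ Z = (4/9, 1/9)
3. P lies on line TZ with TP:PZ = 3:1 ⇒ P = (5/12, 1/6)
4. G is where the line through Q parallel to PC meets line VT ⇒ G = (-1/3, 2/3)
2·[ZGC] = -4/9, 2·[GPV] = 1/6
[ZGC]:[GPV] = -4/9:1/6 = -8/3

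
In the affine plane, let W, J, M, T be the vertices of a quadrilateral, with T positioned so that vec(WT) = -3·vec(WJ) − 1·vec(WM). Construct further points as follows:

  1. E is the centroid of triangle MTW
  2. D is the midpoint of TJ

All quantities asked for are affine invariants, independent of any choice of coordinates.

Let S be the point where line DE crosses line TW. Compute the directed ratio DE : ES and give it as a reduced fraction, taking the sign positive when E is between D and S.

DE:ES = -3/2

Work in coordinates with W = (0, 0), J = (1, 0), M = (0, 1), T = (-3, -1).
1. E is the centroid of triangle MTW ⇒ E = (-1, 0)
2. D is the midpoint of TJ ⇒ D = (-1, -1/2)
line DE meets TW at S = (-1, -1/3)
E = D + t·(S−D) with t = 3, so DE:ES = 3:-2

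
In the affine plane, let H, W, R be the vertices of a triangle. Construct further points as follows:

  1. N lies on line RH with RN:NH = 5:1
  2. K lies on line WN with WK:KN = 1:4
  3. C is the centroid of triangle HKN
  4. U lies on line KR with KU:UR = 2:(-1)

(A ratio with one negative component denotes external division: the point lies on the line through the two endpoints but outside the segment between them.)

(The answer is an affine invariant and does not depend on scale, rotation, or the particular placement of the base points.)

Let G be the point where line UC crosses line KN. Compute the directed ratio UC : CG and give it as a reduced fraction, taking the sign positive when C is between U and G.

UC:CG = -31

Work in coordinates with H = (0, 0), W = (1, 0), R = (0, 1).
1. N lies on line RH with RN:NH = 5:1 ⇒ N = (0, 1/6)
2. K lies on line WN with WK:KN = 1:4 ⇒ K = (4/5, 1/30)
3. C is the centroid of triangle HKN ⇒ C = (4/15, 1/15)
4. U lies on line KR with KU:UR = 2:(-1) ⇒ U = (-4/5, 59/30)
line UC meets KN at G = (36/155, 119/930)
C = U + t·(G−U) with t = 31/30, so UC:CG = 31/30:-1/30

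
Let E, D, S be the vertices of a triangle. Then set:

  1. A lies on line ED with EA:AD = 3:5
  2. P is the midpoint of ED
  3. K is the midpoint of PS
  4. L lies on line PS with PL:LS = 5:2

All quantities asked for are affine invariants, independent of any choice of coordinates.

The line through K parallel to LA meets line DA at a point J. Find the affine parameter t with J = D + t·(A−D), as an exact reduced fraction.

Set E = (0, 0), D = (1, 0), S = (0, 1); any affine frame gives the same invariant.
1. A lies on line ED with EA:AD = 3:5 ⇒ A = (3/8, 0)
2. P is the midpoint of ED ⇒ P = (1/2, 0)
3. K is the midpoint of PS ⇒ K = (1/4, 1/2)
4. L lies on line PS with PL:LS = 5:2 ⇒ L = (1/7, 5/7)
through K parallel to LA: direction (13/56, -5/7); meets DA at J = (33/80, 0)
J = D + t·(A−D) with t = 47/50

t = 47/50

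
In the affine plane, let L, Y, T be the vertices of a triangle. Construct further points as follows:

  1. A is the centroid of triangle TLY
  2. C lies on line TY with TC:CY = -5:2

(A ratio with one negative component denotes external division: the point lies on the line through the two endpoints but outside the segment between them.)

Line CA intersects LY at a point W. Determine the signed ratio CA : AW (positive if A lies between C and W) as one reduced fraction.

Work in coordinates with L = (0, 0), Y = (1, 0), T = (0, 1).
1. A is the centroid of triangle TLY ⇒ A = (1/3, 1/3)
2. C lies on line TY with TC:CY = -5:2 ⇒ C = (5/3, -2/3)
line CA meets LY at W = (7/9, 0)
A = C + t·(W−C) with t = 3/2, so CA:AW = 3/2:-1/2

CA:AW = -3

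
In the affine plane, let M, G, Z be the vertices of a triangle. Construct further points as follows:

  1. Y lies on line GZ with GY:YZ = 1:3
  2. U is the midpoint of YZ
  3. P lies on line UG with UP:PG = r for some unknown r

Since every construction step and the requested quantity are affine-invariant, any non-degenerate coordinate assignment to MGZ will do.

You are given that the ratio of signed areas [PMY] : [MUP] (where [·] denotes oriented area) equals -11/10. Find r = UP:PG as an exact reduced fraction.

Assign M = (0, 0), G = (1, 0), Z = (0, 1) — the answer is frame-independent, so this choice is without loss of generality.
1. Y lies on line GZ with GY:YZ = 1:3 ⇒ Y = (3/4, 1/4)
2. U is the midpoint of YZ ⇒ U = (3/8, 5/8)
3. With UP:PG = r, write λ = r/(r+1) so P = U + λ·(G−U); P is affine-linear in λ
Every point depending on P is an affine combination of P and λ-independent points, so each such coordinate is linear in λ; the λ² term in each signed area is a multiple of (G−U)×(G−U) = 0, so 2·[PMY] and 2·[MUP] are each linear in λ. Evaluating at λ=0 and λ=1:
  2·[PMY] = -5/8·λ + 3/8,   2·[MUP] = -5/8·λ
So [PMY]:[MUP] = (-5/8·λ + 3/8) / (-5/8·λ). Setting this equal to -11/10:
  -5/8·λ + 3/8 = -11/10·(-5/8·λ)  ⇒  λ = 2/7
Then r = λ/(1−λ) = (2/7)/(5/7) = 2/5. Check: with r = 2/5, P = (31/56, 25/56) and [PMY]:[MUP] = -11/10 as required.

r = 2/5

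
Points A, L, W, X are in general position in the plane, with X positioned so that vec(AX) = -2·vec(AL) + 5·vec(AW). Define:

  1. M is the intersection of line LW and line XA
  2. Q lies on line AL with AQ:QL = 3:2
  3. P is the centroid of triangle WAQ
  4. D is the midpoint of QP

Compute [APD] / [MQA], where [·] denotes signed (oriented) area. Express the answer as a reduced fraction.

[APD]:[MQA] = 1/10

Assign A = (0, 0), L = (1, 0), W = (0, 1), X = (-2, 5) — the answer is frame-independent, so this choice is without loss of generality.
1. M is the intersection of line LW and line XA ⇒ M = (-2/3, 5/3)
2. Q lies on line AL with AQ:QL = 3:2 ⇒ Q = (3/5, 0)
3. P is the centroid of triangle WAQ ⇒ P = (1/5, 1/3)
4. D is the midpoint of QP ⇒ D = (2/5, 1/6)
2·[APD] = -1/10, 2·[MQA] = -1
[APD]:[MQA] = -1/10:-1 = 1/10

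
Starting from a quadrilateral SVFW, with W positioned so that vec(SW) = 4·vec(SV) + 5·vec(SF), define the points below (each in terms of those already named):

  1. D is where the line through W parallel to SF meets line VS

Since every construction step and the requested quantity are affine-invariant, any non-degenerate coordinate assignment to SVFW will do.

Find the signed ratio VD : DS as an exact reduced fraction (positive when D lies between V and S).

VD:DS = -3/4

Assign S = (0, 0), V = (1, 0), F = (0, 1), W = (4, 5) — the answer is frame-independent, so this choice is without loss of generality.
1. D is where the line through W parallel to SF meets line VS ⇒ D = (4, 0)
D = V + t·(S−V) with t = -3, so VD:DS = t:(1−t) = -3:4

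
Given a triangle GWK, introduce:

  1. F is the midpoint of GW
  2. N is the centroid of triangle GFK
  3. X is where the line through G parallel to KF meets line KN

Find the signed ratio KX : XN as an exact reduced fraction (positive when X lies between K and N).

KX:XN = -3/2

Choose coordinates G = (0, 0), W = (1, 0), K = (0, 1).
1. F is the midpoint of GW ⇒ F = (1/2, 0)
2. N is the centroid of triangle GFK ⇒ N = (1/6, 1/3)
3. X is where the line through G parallel to KF meets line KN ⇒ X = (1/2, -1)
X = K + t·(N−K) with t = 3, so KX:XN = t:(1−t) = 3:-2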